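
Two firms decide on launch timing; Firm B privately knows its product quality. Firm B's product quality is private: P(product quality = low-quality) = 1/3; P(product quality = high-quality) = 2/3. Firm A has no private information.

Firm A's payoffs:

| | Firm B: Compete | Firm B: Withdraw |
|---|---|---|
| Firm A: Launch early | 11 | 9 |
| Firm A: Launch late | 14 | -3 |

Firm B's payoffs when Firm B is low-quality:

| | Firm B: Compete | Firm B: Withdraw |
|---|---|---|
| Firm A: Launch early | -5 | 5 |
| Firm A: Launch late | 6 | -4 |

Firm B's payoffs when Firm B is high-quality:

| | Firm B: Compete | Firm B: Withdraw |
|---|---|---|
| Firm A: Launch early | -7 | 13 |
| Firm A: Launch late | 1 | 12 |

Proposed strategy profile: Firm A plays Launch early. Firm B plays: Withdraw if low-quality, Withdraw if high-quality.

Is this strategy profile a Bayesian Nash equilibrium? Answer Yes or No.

A profile is a BNE iff every type of every player is best-responding given beliefs about the other side.
Firm A plays Launch early: E[Launch early] = 1/3·(9) + 2/3·(9) = 9; E[Launch late] = -3. Best-responding. ✓
Firm B (product quality low-quality), facing Launch early: Compete gives -5, Withdraw gives 5. Proposed Withdraw is best. ✓
Firm B (product quality high-quality), facing Launch early: Compete gives -7, Withdraw gives 13. Proposed Withdraw is best. ✓

Yes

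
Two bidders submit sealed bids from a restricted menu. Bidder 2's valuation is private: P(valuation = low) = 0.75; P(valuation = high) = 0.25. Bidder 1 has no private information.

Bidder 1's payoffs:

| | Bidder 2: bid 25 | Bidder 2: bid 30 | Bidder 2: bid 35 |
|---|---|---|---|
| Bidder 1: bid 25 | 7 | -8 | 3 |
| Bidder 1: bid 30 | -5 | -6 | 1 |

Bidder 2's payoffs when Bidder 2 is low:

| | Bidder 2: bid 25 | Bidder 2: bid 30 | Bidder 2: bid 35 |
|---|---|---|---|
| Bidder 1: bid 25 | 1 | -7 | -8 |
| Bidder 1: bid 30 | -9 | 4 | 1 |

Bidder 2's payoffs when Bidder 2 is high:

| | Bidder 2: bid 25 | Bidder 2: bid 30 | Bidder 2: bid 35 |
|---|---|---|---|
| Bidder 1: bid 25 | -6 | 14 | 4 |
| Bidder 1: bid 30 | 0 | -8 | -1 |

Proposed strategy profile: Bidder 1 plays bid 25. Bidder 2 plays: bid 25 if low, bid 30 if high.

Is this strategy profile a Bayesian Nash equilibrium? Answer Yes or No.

Bidder 1 plays bid 25: E[bid 25] = 0.75·(7) + 0.25·(-8) = 3.25; E[bid 30] = -5.25. Best-responding. ✓
Bidder 2 (valuation low), facing bid 25: bid 25 gives 1, bid 30 gives -7, bid 35 gives -8. Proposed bid 25 is best. ✓
Bidder 2 (valuation high), facing bid 25: bid 25 gives -6, bid 30 gives 14, bid 35 gives 4. Proposed bid 30 is best. ✓

Yes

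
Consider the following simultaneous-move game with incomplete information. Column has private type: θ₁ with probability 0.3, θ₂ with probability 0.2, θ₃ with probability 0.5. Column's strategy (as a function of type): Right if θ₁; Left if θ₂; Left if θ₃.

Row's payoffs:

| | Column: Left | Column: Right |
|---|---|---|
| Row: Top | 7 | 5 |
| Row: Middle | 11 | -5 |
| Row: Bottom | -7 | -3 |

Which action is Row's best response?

Top

E[Top] = 0.3·(5) + 0.2·(7) + 0.5·(7) = 6.4
E[Middle] = 0.3·(-5) + 0.2·(11) + 0.5·(11) = 6.2
E[Bottom] = 0.3·(-3) + 0.2·(-7) + 0.5·(-7) = -5.8
Best response: Top (6.4 is the largest).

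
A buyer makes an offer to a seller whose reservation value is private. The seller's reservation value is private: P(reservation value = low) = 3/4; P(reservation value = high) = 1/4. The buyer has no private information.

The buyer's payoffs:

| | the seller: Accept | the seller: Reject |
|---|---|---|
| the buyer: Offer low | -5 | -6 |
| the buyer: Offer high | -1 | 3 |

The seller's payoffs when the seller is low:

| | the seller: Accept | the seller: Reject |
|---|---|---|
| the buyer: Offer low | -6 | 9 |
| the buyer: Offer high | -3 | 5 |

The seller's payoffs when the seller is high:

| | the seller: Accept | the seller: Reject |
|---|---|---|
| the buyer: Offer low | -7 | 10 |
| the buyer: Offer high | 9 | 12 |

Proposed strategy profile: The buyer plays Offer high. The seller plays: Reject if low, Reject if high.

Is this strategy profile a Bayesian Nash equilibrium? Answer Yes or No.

Yes

The buyer plays Offer high: E[Offer high] = 3/4·(3) + 1/4·(3) = 3; E[Offer low] = -6. Best-responding. ✓
The seller (reservation value low), facing Offer high: Accept gives -3, Reject gives 5. Proposed Reject is best. ✓
The seller (reservation value high), facing Offer high: Accept gives 9, Reject gives 12. Proposed Reject is best. ✓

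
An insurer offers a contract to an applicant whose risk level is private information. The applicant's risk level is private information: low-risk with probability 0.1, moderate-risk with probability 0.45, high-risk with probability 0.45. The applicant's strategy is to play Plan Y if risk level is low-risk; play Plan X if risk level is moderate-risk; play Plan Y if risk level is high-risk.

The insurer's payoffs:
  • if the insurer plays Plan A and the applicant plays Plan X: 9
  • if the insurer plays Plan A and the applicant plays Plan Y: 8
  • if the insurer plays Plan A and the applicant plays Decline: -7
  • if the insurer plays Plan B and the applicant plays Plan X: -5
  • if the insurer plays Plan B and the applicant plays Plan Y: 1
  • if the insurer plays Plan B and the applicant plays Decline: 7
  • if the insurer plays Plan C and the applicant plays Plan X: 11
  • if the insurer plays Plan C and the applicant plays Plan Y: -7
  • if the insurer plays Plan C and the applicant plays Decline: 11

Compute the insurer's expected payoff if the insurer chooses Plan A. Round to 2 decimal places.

8.45

E[Plan A] = 0.1·8 + 0.45·9 + 0.45·8 = 0.8 + 4.05 + 3.6 = 8.45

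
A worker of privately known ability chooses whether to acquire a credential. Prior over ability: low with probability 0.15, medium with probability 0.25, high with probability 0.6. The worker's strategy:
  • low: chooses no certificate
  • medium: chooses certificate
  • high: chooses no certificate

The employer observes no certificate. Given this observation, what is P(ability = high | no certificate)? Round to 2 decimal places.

Apply Bayes' rule using the sender's strategy as the likelihood.
P(no certificate) = 0.15·1 + 0.25·0 + 0.6·1 = 0.75
P(high | no certificate) = (0.6·1) / 0.75 = 0.6 / 0.75 = 0.8

0.80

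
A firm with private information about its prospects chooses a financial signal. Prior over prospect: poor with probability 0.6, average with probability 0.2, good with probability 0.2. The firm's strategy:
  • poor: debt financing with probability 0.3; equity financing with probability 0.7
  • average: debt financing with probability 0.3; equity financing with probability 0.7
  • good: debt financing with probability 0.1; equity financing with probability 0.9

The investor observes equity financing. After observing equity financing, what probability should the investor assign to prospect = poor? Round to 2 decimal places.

0.57

P(equity financing) = 0.6·0.7 + 0.2·0.7 + 0.2·0.9 = 0.74
P(poor | equity financing) = (0.6·0.7) / 0.74 = 0.42 / 0.74 = 0.567568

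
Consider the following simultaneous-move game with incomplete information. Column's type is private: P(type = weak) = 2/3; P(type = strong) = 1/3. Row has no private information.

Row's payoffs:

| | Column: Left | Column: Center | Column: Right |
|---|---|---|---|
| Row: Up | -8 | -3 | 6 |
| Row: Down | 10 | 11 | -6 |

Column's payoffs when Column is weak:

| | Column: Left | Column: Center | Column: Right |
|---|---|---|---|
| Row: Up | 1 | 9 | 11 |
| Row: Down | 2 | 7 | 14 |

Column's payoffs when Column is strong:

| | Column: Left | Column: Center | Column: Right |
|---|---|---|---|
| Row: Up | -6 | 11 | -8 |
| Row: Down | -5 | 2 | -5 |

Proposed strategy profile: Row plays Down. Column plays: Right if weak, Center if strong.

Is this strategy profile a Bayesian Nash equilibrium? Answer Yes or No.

Row plays Down: E[Down] = 2/3·(-6) + 1/3·(11) = -1/3; E[Up] = 3. Not best-responding. ✗
Column (type weak), facing Down: Left gives 2, Center gives 7, Right gives 14. Proposed Right is best. ✓
Column (type strong), facing Down: Left gives -5, Center gives 2, Right gives -5. Proposed Center is best. ✓

No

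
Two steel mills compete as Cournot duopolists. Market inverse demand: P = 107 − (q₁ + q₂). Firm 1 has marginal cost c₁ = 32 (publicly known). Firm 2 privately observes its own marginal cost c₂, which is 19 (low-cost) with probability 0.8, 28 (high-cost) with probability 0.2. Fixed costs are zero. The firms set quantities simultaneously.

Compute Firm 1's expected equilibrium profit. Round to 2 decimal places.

Firm 2 with cost c maximizes (107 − (q₁+q₂) − c)·q₂, giving q₂(c) = (107 − c − q₁)/2.
E[c₂] = 0.8·19 + 0.2·28 = 20.8
Firm 1's FOC against E[q₂] yields q₁ = (107 − 2·32 + E[c₂])/3 = (107 − 64 + 20.8)/3 = 21.2667.
E[P] = 107 − (q₁ + E[q₂]) = 53.2667; Firm 1's expected profit = (E[P] − 32)·q₁ = (53.2667 − 32)·21.2667 = 452.271.

452.27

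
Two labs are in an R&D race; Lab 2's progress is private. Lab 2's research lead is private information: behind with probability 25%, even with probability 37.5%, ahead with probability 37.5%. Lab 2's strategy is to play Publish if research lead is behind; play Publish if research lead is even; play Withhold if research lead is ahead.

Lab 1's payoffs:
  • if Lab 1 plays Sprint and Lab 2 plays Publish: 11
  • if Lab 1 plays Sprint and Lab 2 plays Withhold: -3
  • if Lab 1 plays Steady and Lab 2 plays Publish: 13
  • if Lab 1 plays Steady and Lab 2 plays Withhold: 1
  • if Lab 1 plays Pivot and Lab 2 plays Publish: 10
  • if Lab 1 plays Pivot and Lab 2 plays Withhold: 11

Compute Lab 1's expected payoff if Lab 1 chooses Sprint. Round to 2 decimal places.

5.75

Take the expectation over Lab 2's research lead, weighting each type's action by its prior probability.
E[Sprint] = 0.25·11 + 0.375·11 + 0.375·(-3) = 2.75 + 4.125 + (-1.125) = 5.75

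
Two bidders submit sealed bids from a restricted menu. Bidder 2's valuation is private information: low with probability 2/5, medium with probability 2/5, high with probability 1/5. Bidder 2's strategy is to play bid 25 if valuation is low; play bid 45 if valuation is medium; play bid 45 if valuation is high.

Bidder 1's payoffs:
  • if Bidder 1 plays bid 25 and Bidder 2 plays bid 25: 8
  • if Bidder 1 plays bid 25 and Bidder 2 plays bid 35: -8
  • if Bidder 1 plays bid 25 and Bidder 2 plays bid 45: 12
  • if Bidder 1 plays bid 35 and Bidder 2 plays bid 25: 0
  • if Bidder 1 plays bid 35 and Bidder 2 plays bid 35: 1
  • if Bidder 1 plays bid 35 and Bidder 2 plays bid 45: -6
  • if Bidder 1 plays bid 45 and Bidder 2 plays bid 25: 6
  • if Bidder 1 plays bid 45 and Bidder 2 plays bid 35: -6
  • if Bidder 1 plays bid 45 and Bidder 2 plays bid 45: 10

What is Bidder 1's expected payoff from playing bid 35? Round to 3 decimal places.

-3.600

E[bid 35] = 2/5·0 + 2/5·(-6) + 1/5·(-6) = 0 + (-12/5) + (-6/5) = -18/5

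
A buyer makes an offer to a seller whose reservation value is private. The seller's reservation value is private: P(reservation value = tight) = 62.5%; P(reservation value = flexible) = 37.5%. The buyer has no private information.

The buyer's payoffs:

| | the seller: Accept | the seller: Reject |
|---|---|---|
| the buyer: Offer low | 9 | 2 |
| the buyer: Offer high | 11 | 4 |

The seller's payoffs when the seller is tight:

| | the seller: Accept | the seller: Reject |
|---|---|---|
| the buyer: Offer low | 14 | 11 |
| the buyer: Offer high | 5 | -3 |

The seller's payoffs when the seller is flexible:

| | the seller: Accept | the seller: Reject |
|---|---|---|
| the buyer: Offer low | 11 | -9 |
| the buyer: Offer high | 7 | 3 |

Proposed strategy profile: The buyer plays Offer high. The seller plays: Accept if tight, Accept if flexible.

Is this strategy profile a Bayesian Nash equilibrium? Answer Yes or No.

Yes

A profile is a BNE iff every type of every player is best-responding given beliefs about the other side.
The buyer plays Offer high: E[Offer high] = 0.625·(11) + 0.375·(11) = 11; E[Offer low] = 9. Best-responding. ✓
The seller (reservation value tight), facing Offer high: Accept gives 5, Reject gives -3. Proposed Accept is best. ✓
The seller (reservation value flexible), facing Offer high: Accept gives 7, Reject gives 3. Proposed Accept is best. ✓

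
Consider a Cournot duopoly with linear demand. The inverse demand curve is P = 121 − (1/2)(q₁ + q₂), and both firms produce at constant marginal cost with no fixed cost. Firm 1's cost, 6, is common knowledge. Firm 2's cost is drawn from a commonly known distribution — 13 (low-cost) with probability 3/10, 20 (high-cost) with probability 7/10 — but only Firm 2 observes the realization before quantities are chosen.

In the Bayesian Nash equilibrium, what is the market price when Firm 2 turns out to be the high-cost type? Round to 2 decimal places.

Type-c best response for Firm 2: q₂(c) = (121 − c) − q₁/2.
Firm 1 maximizes expected profit; its first-order condition is 121 − q₁ − (1/2)E[q₂] − 6 = 0.
Substituting E[q₂] and solving: E[c₂] = 17.9, so q₁ = (121 − 2·6 + 17.9)/(3/2) = 84.6.
q₂(high-cost) = 58.7, so P = 121 − (1/2)·(84.6 + 58.7) = 49.35.

49.35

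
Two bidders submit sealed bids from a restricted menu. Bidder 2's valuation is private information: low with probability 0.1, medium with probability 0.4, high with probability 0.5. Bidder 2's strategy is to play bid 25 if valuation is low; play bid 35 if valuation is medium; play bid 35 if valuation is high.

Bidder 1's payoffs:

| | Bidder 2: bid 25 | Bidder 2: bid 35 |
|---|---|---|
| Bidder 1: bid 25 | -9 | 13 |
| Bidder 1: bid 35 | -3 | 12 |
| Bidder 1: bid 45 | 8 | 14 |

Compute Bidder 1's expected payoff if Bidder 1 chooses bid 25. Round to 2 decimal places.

E[bid 25] = 0.1·(-9) + 0.4·13 + 0.5·13 = (-0.9) + 5.2 + 6.5 = 10.8

10.80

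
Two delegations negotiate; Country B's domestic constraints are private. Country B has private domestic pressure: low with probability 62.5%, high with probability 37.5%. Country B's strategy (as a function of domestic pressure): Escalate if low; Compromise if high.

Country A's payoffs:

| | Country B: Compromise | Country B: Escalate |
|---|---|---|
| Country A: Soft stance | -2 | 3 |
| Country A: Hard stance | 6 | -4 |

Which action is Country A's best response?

Soft stance

E[Soft stance] = 0.625·(3) + 0.375·(-2) = 1.125
E[Hard stance] = 0.625·(-4) + 0.375·(6) = -0.25
Best response: Soft stance (1.125 is the largest).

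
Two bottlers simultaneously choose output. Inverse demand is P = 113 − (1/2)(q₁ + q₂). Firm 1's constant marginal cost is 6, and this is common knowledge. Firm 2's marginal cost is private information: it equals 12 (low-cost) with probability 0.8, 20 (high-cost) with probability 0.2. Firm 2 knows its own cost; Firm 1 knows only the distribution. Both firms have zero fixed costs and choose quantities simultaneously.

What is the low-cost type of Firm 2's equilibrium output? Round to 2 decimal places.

62.80

Type-c best response for Firm 2: q₂(c) = (113 − c) − q₁/2.
Firm 1 maximizes expected profit; its first-order condition is 113 − q₁ − (1/2)E[q₂] − 6 = 0.
Substituting E[q₂] and solving: E[c₂] = 13.6, so q₁ = (113 − 2·6 + 13.6)/(3/2) = 76.4.
q₂(low-cost) = (113 − 12 − (1/2)·76.4) = 62.8.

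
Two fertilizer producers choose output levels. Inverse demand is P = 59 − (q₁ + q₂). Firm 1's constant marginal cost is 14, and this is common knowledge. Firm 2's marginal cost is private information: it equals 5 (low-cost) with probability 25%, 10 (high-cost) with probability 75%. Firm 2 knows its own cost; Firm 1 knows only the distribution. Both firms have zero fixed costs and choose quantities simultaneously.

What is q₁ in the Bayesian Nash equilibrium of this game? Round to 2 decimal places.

Each type of Firm 2 best-responds to q₁; Firm 1 best-responds to the expected q₂ over Firm 2's types.
Firm 2 with cost c maximizes (59 − (q₁+q₂) − c)·q₂, giving q₂(c) = (59 − c − q₁)/2.
E[c₂] = 0.25·5 + 0.75·10 = 8.75
Firm 1's FOC against E[q₂] yields q₁ = (59 − 2·14 + E[c₂])/3 = (59 − 28 + 8.75)/3 = 13.25.

13.25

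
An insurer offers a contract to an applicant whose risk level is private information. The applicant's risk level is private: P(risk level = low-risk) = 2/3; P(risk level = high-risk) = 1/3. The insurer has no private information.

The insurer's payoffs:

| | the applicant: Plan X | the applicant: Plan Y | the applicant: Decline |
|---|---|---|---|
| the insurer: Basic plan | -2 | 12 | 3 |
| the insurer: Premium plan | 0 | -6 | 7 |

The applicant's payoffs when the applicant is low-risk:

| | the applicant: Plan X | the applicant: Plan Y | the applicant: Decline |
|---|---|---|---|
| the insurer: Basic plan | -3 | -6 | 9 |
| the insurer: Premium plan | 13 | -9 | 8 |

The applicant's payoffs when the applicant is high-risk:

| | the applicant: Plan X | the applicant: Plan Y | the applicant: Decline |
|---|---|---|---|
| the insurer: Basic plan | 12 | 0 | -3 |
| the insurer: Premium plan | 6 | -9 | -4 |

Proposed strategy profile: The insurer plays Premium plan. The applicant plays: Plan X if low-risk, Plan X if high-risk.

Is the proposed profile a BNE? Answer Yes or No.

Yes

The insurer plays Premium plan: E[Premium plan] = 2/3·(0) + 1/3·(0) = 0; E[Basic plan] = -2. Best-responding. ✓
The applicant (risk level low-risk), facing Premium plan: Plan X gives 13, Plan Y gives -9, Decline gives 8. Proposed Plan X is best. ✓
The applicant (risk level high-risk), facing Premium plan: Plan X gives 6, Plan Y gives -9, Decline gives -4. Proposed Plan X is best. ✓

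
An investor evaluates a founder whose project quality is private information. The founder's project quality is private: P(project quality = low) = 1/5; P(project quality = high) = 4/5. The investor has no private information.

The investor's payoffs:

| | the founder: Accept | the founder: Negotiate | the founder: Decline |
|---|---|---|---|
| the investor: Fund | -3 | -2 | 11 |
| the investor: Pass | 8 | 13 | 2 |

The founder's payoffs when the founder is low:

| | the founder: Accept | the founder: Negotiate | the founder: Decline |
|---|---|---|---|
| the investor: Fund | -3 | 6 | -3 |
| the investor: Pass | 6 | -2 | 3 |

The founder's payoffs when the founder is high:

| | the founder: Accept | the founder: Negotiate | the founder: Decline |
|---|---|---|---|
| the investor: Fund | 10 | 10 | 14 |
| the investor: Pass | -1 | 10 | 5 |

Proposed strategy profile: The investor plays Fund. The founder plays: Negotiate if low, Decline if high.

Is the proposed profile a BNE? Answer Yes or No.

Yes

The investor plays Fund: E[Fund] = 1/5·(-2) + 4/5·(11) = 42/5; E[Pass] = 21/5. Best-responding. ✓
The founder (project quality low), facing Fund: Accept gives -3, Negotiate gives 6, Decline gives -3. Proposed Negotiate is best. ✓
The founder (project quality high), facing Fund: Accept gives 10, Negotiate gives 10, Decline gives 14. Proposed Decline is best. ✓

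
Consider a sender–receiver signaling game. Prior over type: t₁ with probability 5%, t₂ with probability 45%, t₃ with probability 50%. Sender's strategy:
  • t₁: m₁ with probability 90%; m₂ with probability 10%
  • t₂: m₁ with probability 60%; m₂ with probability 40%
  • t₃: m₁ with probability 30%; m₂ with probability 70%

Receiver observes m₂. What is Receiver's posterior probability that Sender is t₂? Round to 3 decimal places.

0.336

P(m₂) = 0.05·0.1 + 0.45·0.4 + 0.5·0.7 = 0.535
P(t₂ | m₂) = (0.45·0.4) / 0.535 = 0.18 / 0.535 = 0.336449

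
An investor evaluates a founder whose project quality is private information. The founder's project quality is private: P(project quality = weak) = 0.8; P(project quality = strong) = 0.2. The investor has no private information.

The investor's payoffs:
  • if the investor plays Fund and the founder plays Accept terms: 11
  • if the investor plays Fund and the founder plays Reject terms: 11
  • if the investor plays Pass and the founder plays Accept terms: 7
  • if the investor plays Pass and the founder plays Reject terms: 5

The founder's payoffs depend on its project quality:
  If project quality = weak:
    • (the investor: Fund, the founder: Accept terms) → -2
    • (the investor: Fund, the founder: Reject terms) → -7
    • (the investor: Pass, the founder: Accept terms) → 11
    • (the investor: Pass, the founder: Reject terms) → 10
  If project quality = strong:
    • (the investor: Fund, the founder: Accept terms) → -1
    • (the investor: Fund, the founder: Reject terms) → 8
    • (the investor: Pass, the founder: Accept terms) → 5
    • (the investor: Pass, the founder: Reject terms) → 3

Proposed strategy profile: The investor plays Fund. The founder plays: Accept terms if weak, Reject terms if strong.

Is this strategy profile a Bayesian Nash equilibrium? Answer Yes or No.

Yes

The investor plays Fund: E[Fund] = 0.8·(11) + 0.2·(11) = 11; E[Pass] = 6.6. Best-responding. ✓
The founder (project quality weak), facing Fund: Accept terms gives -2, Reject terms gives -7. Proposed Accept terms is best. ✓
The founder (project quality strong), facing Fund: Accept terms gives -1, Reject terms gives 8. Proposed Reject terms is best. ✓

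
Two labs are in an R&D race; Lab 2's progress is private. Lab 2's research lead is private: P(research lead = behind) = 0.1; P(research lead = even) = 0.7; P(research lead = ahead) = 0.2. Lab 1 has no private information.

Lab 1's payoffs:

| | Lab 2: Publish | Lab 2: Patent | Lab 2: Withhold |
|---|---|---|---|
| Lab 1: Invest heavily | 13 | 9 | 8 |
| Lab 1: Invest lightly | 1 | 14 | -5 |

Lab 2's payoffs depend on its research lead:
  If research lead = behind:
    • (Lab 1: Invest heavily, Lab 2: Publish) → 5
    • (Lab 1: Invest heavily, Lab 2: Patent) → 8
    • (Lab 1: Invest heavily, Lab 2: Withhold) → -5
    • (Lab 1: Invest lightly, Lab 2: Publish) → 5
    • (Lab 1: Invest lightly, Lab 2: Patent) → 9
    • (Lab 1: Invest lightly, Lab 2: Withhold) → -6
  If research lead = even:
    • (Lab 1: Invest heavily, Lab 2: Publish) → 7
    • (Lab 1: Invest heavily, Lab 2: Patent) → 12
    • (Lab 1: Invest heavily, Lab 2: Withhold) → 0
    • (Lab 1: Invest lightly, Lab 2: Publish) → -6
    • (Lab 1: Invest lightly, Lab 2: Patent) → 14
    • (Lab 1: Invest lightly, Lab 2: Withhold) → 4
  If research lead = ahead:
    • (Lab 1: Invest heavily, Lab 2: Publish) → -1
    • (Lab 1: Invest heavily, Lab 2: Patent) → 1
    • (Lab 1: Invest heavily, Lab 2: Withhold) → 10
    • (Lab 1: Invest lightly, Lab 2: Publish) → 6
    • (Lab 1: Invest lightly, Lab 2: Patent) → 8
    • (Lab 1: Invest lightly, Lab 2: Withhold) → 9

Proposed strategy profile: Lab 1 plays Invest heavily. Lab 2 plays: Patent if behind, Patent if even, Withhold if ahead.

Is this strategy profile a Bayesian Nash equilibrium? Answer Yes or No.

Lab 1 plays Invest heavily: E[Invest heavily] = 0.1·(9) + 0.7·(9) + 0.2·(8) = 8.8; E[Invest lightly] = 10.2. Not best-responding. ✗
Lab 2 (research lead behind), facing Invest heavily: Publish gives 5, Patent gives 8, Withhold gives -5. Proposed Patent is best. ✓
Lab 2 (research lead even), facing Invest heavily: Publish gives 7, Patent gives 12, Withhold gives 0. Proposed Patent is best. ✓
Lab 2 (research lead ahead), facing Invest heavily: Publish gives -1, Patent gives 1, Withhold gives 10. Proposed Withhold is best. ✓

No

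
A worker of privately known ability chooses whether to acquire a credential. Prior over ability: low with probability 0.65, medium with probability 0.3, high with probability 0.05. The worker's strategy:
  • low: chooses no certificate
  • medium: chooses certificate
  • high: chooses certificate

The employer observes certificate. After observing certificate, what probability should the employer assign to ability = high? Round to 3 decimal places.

0.143

P(certificate) = 0.65·0 + 0.3·1 + 0.05·1 = 0.35
P(high | certificate) = (0.05·1) / 0.35 = 0.05 / 0.35 = 0.142857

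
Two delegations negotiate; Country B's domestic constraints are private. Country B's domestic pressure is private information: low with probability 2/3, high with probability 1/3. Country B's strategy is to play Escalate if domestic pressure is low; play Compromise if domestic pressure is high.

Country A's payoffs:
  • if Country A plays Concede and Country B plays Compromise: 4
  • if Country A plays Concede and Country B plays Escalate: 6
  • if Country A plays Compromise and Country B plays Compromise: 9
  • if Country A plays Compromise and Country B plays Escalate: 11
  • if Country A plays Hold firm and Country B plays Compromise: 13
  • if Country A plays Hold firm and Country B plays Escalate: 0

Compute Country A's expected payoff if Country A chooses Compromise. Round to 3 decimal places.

10.333

Take the expectation over Country B's domestic pressure, weighting each type's action by its prior probability.
E[Compromise] = 2/3·11 + 1/3·9 = 22/3 + 3 = 31/3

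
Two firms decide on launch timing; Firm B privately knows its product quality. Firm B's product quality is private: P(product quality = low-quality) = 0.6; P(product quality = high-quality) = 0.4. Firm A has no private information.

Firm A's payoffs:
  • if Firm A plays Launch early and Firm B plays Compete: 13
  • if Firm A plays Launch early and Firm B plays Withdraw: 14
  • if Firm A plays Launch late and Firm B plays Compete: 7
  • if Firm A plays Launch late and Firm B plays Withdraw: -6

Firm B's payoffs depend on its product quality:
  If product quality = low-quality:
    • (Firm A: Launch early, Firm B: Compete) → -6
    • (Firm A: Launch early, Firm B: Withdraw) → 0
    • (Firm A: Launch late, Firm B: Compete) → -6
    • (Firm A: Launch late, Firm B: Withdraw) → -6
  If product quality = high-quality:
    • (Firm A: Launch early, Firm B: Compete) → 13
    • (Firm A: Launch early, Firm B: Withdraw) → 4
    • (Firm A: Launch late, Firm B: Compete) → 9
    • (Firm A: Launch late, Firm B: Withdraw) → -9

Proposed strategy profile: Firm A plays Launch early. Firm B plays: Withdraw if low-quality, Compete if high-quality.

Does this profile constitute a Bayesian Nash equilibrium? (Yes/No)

Yes

Firm A plays Launch early: E[Launch early] = 0.6·(14) + 0.4·(13) = 13.6; E[Launch late] = -0.8. Best-responding. ✓
Firm B (product quality low-quality), facing Launch early: Compete gives -6, Withdraw gives 0. Proposed Withdraw is best. ✓
Firm B (product quality high-quality), facing Launch early: Compete gives 13, Withdraw gives 4. Proposed Compete is best. ✓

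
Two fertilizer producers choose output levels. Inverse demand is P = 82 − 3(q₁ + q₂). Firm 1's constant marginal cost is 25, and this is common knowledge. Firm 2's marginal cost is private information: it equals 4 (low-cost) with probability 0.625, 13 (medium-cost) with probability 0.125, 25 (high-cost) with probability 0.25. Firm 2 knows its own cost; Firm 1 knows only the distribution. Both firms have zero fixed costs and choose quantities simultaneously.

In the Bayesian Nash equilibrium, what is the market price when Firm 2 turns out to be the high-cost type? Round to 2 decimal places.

46.44

Firm 2 with cost c maximizes (82 − 3(q₁+q₂) − c)·q₂, giving q₂(c) = (82 − c − 3q₁)/6.
E[c₂] = 0.625·4 + 0.125·13 + 0.25·25 = 10.375
Firm 1's FOC against E[q₂] yields q₁ = (82 − 2·25 + E[c₂])/9 = (82 − 50 + 10.375)/9 = 4.70833.
q₂(high-cost) = 7.14583, so P = 82 − 3·(4.70833 + 7.14583) = 46.4375.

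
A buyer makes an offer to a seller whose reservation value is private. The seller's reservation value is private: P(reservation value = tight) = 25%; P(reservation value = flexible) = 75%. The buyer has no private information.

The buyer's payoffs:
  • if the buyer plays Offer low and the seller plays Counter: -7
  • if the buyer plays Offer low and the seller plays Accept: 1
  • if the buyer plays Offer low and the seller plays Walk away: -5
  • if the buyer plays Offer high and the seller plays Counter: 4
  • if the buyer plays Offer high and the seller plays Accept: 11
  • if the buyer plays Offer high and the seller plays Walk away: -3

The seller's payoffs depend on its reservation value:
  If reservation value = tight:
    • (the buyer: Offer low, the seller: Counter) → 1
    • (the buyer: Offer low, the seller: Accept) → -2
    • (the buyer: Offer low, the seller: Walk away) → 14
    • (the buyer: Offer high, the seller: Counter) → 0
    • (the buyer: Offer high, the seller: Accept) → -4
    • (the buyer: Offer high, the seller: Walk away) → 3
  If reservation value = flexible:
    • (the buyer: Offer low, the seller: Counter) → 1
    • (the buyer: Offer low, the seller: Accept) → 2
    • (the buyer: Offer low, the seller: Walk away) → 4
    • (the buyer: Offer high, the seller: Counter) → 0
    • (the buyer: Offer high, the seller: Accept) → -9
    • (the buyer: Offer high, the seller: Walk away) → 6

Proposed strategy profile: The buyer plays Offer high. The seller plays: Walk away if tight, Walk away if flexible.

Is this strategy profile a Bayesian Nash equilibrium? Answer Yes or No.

The buyer plays Offer high: E[Offer high] = 0.25·(-3) + 0.75·(-3) = -3; E[Offer low] = -5. Best-responding. ✓
The seller (reservation value tight), facing Offer high: Counter gives 0, Accept gives -4, Walk away gives 3. Proposed Walk away is best. ✓
The seller (reservation value flexible), facing Offer high: Counter gives 0, Accept gives -9, Walk away gives 6. Proposed Walk away is best. ✓

Yes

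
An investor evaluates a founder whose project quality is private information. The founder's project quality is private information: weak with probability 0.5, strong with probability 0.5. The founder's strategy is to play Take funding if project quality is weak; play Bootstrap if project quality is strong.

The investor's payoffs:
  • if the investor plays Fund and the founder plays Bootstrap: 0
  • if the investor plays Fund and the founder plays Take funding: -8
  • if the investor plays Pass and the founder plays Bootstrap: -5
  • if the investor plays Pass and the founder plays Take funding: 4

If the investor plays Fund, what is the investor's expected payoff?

-4

E[Fund] = 0.5·(-8) + 0.5·0 = (-4) + 0 = -4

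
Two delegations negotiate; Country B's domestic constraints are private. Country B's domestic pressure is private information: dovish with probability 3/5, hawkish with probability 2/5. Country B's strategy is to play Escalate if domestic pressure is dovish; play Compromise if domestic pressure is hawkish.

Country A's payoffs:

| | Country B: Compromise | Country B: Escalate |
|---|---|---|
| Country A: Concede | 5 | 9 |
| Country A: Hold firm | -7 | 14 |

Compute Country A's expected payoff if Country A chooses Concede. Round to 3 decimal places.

7.400

Take the expectation over Country B's domestic pressure, weighting each type's action by its prior probability.
E[Concede] = 3/5·9 + 2/5·5 = 27/5 + 2 = 37/5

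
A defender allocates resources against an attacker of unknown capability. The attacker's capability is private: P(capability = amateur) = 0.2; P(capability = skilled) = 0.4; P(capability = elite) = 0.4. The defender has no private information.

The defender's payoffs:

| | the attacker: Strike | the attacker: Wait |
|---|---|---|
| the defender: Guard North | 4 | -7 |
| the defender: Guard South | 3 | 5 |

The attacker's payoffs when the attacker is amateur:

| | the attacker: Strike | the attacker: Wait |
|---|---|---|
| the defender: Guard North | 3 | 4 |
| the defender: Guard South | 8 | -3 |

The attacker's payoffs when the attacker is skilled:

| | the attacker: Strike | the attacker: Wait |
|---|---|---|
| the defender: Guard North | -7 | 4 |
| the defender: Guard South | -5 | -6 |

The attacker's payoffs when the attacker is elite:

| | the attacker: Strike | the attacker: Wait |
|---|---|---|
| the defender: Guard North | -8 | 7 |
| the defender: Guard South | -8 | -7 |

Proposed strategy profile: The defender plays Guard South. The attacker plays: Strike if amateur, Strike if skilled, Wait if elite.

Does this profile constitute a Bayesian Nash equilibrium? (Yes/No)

The defender plays Guard South: E[Guard South] = 0.2·(3) + 0.4·(3) + 0.4·(5) = 3.8; E[Guard North] = -0.4. Best-responding. ✓
The attacker (capability amateur), facing Guard South: Strike gives 8, Wait gives -3. Proposed Strike is best. ✓
The attacker (capability skilled), facing Guard South: Strike gives -5, Wait gives -6. Proposed Strike is best. ✓
The attacker (capability elite), facing Guard South: Strike gives -8, Wait gives -7. Proposed Wait is best. ✓

Yes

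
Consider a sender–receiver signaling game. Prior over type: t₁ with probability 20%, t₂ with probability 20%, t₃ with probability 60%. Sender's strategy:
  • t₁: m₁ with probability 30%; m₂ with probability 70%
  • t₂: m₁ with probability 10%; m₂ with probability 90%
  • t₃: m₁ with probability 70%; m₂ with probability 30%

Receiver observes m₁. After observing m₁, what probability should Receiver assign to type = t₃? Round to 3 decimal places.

0.840

P(m₁) = 0.2·0.3 + 0.2·0.1 + 0.6·0.7 = 0.5
P(t₃ | m₁) = (0.6·0.7) / 0.5 = 0.42 / 0.5 = 0.84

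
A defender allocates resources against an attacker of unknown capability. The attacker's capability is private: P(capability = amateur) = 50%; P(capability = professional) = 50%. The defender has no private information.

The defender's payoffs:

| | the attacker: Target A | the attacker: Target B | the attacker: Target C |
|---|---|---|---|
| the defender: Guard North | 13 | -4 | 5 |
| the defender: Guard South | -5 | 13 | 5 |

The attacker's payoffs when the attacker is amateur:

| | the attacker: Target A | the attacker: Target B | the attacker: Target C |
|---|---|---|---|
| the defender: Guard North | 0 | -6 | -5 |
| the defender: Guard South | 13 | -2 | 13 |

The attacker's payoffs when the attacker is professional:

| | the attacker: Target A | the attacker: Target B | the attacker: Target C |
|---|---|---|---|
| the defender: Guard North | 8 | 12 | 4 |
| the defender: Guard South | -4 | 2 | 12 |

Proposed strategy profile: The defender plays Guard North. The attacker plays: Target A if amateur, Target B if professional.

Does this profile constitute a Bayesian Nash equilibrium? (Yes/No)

Yes

A profile is a BNE iff every type of every player is best-responding given beliefs about the other side.
The defender plays Guard North: E[Guard North] = 0.5·(13) + 0.5·(-4) = 4.5; E[Guard South] = 4. Best-responding. ✓
The attacker (capability amateur), facing Guard North: Target A gives 0, Target B gives -6, Target C gives -5. Proposed Target A is best. ✓
The attacker (capability professional), facing Guard North: Target A gives 8, Target B gives 12, Target C gives 4. Proposed Target B is best. ✓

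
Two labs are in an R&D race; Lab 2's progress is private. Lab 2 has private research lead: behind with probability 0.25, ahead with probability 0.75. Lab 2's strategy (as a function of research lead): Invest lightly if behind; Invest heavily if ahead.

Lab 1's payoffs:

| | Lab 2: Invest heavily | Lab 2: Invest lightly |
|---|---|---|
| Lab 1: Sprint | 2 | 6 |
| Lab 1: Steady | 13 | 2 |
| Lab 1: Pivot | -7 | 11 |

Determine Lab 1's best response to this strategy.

Steady

Compute Lab 1's expected payoff for each action, taking the expectation over Lab 2's type.
E[Sprint] = 0.25·(6) + 0.75·(2) = 3
E[Steady] = 0.25·(2) + 0.75·(13) = 10.25
E[Pivot] = 0.25·(11) + 0.75·(-7) = -2.5
Best response: Steady (10.25 is the largest).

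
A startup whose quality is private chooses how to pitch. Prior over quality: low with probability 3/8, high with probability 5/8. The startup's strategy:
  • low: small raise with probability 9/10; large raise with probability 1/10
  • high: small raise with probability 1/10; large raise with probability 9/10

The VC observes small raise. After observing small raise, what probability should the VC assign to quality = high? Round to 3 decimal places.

0.156

P(small raise) = (3/8)·(9/10) + (5/8)·(1/10) = 2/5
P(high | small raise) = ((5/8)·(1/10)) / (2/5) = (1/16) / (2/5) = 5/32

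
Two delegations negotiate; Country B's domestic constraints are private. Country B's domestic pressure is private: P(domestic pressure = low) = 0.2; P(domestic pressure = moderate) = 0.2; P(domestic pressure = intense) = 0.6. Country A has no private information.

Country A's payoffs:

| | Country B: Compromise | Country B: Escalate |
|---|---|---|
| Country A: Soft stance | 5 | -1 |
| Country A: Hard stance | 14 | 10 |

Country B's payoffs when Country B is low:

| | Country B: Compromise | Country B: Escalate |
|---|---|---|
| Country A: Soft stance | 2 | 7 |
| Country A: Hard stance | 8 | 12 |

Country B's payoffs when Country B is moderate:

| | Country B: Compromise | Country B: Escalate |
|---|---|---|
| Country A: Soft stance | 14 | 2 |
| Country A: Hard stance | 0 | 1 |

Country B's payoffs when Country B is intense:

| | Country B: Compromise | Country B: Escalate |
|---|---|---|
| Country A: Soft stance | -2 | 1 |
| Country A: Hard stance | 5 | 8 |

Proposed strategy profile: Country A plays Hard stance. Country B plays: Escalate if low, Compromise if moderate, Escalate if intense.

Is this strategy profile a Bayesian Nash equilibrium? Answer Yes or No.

No

A profile is a BNE iff every type of every player is best-responding given beliefs about the other side.
Country A plays Hard stance: E[Hard stance] = 0.2·(10) + 0.2·(14) + 0.6·(10) = 10.8; E[Soft stance] = 0.2. Best-responding. ✓
Country B (domestic pressure low), facing Hard stance: Compromise gives 8, Escalate gives 12. Proposed Escalate is best. ✓
Country B (domestic pressure moderate), facing Hard stance: Compromise gives 0, Escalate gives 1. Proposed Compromise is not best — profitable deviation exists. ✗
Country B (domestic pressure intense), facing Hard stance: Compromise gives 5, Escalate gives 8. Proposed Escalate is best. ✓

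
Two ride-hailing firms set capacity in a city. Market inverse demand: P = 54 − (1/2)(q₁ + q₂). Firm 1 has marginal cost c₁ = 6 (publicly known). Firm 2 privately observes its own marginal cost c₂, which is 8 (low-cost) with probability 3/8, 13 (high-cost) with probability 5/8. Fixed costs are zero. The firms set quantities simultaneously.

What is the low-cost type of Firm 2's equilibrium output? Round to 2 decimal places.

Firm 2 with cost c maximizes (54 − (1/2)(q₁+q₂) − c)·q₂, giving q₂(c) = (54 − c − (1/2)q₁).
E[c₂] = 3/8·8 + 5/8·13 = 11.125
Firm 1's FOC against E[q₂] yields q₁ = (54 − 2·6 + E[c₂])/(3/2) = (54 − 12 + 11.125)/(3/2) = 35.4167.
q₂(low-cost) = (54 − 8 − (1/2)·35.4167) = 28.2917.

28.29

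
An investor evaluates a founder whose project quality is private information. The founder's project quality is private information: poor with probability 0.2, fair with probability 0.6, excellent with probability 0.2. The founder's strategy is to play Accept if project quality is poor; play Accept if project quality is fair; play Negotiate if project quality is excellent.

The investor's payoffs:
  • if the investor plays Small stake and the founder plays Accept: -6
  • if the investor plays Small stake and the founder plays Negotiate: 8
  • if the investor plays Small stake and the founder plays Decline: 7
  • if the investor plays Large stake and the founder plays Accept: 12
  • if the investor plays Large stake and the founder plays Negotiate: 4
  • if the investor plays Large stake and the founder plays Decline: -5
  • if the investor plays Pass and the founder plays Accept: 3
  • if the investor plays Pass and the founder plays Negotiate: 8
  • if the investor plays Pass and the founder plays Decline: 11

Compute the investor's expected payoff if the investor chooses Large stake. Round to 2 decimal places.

E[Large stake] = 0.2·12 + 0.6·12 + 0.2·4 = 2.4 + 7.2 + 0.8 = 10.4

10.40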